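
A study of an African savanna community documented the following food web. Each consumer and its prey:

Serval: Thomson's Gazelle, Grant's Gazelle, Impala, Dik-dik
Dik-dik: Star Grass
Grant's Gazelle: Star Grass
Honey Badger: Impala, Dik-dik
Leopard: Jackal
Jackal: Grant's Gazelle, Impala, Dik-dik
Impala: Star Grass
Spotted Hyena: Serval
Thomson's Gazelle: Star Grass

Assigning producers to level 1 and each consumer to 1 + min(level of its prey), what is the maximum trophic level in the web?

Producers (level 1): Star Grass.
Following each consumer down to its lowest-level prey: Star Grass → Grant's Gazelle → Jackal → Leopard (levels 1 through 4).
All prey of Leopard (Jackal 3) are at level 3 or above, so Leopard is at level 1 + 3 = 4.
Every consumer has at least one prey at level 3 or below, so none exceeds level 4.

4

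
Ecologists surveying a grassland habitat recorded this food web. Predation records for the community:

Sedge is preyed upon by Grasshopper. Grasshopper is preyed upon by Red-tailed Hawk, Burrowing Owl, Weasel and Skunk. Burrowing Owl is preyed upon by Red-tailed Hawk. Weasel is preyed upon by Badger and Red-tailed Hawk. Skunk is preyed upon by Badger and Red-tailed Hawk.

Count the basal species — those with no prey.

1

Basal species (no prey listed): Sedge.
Count: 1.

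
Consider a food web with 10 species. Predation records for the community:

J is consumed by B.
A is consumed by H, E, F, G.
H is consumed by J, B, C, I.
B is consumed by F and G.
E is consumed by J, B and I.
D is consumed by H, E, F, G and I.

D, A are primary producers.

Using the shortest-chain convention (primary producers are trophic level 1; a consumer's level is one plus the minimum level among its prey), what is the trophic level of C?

Trophic level 3

D is a producer → level 1.
H eats D → level 2.
C eats H → level 3.
No prey of C is below level 2, so 3 is the minimum.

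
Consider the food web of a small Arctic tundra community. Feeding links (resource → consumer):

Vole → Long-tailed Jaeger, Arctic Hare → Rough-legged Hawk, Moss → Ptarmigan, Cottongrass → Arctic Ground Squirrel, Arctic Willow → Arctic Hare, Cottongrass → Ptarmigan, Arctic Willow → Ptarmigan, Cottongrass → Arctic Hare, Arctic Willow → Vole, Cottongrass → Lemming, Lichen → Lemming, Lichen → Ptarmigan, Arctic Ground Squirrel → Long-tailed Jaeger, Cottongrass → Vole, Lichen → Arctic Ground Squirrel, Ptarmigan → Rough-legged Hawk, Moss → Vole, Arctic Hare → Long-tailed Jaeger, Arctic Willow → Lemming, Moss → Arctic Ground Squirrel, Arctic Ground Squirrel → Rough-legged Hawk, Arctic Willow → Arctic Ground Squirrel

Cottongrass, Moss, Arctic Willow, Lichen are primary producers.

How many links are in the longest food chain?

2 links

One longest chain: Cottongrass → Arctic Ground Squirrel → Long-tailed Jaeger.
It has 3 species and 2 links.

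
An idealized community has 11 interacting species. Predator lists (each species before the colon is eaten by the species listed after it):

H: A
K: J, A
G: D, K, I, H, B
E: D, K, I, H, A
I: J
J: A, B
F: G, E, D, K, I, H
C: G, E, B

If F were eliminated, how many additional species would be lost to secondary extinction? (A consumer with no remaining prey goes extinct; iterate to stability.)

0

Remove F.
Every predator of it retains at least one other prey: G still has C; E still has C; D still has G, E; K still has G, E; I still has G, E; H still has G, E.
No consumer loses all prey, so no secondary extinctions occur.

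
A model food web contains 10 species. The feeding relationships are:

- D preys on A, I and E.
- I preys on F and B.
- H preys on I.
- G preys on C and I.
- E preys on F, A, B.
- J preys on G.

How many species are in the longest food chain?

4 species

One longest chain: F → I → G → J.
It has 4 species and 3 links.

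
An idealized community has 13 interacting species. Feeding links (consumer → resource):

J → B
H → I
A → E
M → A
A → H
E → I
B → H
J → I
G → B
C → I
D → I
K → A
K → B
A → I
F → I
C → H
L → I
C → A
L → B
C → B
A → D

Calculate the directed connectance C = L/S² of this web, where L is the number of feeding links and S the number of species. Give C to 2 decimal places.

C = 0.12

The web has S = 13 species and L = 21 feeding links.
C = L / S² = 21 / 169 = 0.1243 ≈ 0.12.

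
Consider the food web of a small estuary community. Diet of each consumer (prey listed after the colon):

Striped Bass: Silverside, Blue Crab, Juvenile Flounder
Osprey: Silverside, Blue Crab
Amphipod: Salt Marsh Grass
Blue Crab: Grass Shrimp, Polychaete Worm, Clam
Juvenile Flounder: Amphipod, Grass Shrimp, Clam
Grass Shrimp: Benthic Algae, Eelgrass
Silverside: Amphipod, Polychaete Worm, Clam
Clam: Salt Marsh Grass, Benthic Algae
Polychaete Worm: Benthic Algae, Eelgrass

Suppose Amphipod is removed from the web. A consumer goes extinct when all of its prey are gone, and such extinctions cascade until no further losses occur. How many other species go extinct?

Remove Amphipod.
Every predator of it retains at least one other prey: Silverside still has Polychaete Worm, Clam; Juvenile Flounder still has Grass Shrimp, Clam.
No consumer loses all prey, so no secondary extinctions occur.

0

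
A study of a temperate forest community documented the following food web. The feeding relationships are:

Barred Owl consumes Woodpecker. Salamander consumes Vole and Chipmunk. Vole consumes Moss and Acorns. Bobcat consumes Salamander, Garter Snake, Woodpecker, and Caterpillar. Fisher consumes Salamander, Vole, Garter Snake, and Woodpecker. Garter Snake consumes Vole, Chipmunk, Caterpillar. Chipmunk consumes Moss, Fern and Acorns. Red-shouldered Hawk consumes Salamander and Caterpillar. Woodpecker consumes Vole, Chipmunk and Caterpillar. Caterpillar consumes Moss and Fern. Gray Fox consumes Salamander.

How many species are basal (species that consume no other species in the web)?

3

Basal species (no prey listed): Acorns, Moss, Fern.
Count: 3.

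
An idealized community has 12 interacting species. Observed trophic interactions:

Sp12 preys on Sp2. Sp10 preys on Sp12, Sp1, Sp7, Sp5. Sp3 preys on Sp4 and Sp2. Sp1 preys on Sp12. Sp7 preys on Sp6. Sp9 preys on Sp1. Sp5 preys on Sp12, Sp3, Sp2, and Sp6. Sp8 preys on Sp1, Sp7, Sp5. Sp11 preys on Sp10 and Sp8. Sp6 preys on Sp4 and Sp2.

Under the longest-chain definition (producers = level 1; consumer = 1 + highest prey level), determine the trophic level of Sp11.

Sp2 is a producer → level 1.
Sp3 eats Sp2 (level 1); other prey at levels: Sp4 1 → level 2.
Sp5 eats Sp3 (level 2); other prey at levels: Sp2 1, Sp6 2, Sp12 2 → level 3.
Sp8 eats Sp5 (level 3); other prey at levels: Sp7 3, Sp1 3 → level 4.
Sp11 eats Sp8 (level 4); other prey at levels: Sp10 4 → level 5.

Trophic level 5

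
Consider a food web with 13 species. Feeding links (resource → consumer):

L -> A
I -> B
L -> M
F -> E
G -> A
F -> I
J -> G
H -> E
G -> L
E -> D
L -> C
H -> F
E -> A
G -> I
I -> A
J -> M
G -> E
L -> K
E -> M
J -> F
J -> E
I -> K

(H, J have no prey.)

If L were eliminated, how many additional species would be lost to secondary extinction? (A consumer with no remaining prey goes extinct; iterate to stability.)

1

Remove L.
Round 1: C (all prey gone) → extinct.
No further losses. Total secondary extinctions: 1.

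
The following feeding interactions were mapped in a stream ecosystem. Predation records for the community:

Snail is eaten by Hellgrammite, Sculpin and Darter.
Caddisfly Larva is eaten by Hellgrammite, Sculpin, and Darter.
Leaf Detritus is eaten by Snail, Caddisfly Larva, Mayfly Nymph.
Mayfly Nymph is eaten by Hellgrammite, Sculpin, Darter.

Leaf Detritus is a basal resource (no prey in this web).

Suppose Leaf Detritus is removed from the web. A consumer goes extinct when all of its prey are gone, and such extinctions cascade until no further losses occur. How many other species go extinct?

6

Remove Leaf Detritus.
Round 1: Mayfly Nymph (all prey gone), Snail (all prey gone), Caddisfly Larva (all prey gone) → extinct.
Round 2: Hellgrammite (all prey gone), Sculpin (all prey gone), Darter (all prey gone) → extinct.
No further losses. Total secondary extinctions: 6.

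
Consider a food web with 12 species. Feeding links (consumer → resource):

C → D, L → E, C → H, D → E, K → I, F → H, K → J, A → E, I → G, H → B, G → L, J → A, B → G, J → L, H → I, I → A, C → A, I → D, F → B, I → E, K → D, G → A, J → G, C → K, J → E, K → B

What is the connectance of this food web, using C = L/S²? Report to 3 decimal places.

The web has S = 12 species and L = 26 feeding links.
C = L / S² = 26 / 144 = 0.1806 ≈ 0.181.

C = 0.181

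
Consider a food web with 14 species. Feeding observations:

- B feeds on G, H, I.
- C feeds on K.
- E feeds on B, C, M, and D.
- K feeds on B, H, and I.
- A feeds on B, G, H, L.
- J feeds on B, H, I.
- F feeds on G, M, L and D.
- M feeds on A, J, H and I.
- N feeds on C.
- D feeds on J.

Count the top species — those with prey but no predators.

3

Top species (has prey, but nothing eats it): F, N, E.
Count: 3.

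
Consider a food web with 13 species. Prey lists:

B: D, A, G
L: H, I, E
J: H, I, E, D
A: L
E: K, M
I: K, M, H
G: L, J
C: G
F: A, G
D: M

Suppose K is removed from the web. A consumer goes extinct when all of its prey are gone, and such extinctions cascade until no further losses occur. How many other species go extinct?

Remove K.
Every predator of it retains at least one other prey: I still has M, H; E still has M.
No consumer loses all prey, so no secondary extinctions occur.

0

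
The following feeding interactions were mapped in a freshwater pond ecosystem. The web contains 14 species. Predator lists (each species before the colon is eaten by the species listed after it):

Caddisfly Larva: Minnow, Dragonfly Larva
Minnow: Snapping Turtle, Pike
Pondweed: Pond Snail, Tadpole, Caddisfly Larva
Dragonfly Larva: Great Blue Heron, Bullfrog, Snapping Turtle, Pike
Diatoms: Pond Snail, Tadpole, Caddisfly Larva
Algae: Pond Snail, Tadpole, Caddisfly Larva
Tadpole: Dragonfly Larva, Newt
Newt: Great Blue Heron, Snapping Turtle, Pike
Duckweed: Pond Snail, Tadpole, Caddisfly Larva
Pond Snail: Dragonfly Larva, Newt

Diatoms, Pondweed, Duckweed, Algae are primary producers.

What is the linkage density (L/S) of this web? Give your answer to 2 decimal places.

There are L = 27 links among S = 14 species.
L/S = 27/14 = 1.9286 ≈ 1.93.

L/S = 1.93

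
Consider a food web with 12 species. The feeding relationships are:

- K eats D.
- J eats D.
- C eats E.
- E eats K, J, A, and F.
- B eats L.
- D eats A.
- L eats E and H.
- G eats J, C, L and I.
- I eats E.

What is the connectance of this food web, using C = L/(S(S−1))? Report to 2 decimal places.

C = 0.12

The web has S = 12 species and L = 16 feeding links.
C = L / (S(S−1)) = 16 / 132 = 0.1212 ≈ 0.12.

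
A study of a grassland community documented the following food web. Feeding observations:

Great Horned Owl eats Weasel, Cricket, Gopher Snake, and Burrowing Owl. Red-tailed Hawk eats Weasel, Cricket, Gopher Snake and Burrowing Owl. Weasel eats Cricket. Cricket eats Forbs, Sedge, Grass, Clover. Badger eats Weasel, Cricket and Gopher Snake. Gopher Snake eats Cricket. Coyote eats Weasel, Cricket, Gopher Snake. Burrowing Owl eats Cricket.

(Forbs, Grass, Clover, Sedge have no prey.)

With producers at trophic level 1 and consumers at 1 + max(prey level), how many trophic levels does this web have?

Producers (level 1): Forbs, Grass, Clover, Sedge.
Forbs → Cricket → Weasel → Great Horned Owl gives Great Horned Owl level 4.
No species has a prey at level 4, so no species reaches level 5.

4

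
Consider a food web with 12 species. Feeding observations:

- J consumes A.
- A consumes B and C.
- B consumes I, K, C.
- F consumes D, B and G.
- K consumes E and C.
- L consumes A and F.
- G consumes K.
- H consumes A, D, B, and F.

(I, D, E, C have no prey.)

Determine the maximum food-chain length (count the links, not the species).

One longest chain: E → K → B → A → J.
It has 5 species and 4 links.

4 links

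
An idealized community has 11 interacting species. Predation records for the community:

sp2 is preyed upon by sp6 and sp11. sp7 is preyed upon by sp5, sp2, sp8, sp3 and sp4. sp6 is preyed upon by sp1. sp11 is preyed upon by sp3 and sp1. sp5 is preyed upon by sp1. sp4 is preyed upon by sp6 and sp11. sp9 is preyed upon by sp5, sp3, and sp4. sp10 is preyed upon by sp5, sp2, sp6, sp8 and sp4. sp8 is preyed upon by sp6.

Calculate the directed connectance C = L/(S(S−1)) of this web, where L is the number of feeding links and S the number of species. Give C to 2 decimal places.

C = 0.20

The web has S = 11 species and L = 22 feeding links.
C = L / (S(S−1)) = 22 / 110 = 0.2000 ≈ 0.20.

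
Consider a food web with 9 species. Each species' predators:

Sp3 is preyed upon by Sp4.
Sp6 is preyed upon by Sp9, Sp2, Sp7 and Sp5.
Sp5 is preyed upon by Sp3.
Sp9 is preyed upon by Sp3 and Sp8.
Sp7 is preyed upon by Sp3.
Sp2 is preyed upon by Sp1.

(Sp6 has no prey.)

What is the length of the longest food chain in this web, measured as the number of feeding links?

3 links

One longest chain: Sp6 → Sp7 → Sp3 → Sp4.
It has 4 species and 3 links.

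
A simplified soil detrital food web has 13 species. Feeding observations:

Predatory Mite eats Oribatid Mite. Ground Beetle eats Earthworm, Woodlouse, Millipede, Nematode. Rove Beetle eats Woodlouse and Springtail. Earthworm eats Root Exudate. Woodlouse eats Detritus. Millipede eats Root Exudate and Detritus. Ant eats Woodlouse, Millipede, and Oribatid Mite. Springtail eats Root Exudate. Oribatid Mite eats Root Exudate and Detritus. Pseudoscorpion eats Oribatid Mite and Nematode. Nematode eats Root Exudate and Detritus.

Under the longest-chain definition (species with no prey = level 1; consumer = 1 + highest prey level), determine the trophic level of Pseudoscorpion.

Trophic level 3

Detritus has no prey (basal) → level 1.
Nematode eats Detritus (level 1); other prey at levels: Root Exudate 1 → level 2.
Pseudoscorpion eats Nematode (level 2); other prey at levels: Oribatid Mite 2 → level 3.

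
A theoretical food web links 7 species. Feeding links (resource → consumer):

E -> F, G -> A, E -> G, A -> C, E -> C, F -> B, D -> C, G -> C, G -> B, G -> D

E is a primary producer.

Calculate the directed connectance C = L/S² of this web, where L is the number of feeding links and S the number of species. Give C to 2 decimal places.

C = 0.20

The web has S = 7 species and L = 10 feeding links.
C = L / S² = 10 / 49 = 0.2041 ≈ 0.20.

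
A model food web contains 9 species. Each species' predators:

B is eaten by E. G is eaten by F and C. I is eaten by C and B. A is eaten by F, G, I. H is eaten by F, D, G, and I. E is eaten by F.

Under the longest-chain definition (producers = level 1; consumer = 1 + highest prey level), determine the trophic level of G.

Trophic level 2

A is a producer → level 1.
G eats A (level 1); other prey at levels: H 1 → level 2.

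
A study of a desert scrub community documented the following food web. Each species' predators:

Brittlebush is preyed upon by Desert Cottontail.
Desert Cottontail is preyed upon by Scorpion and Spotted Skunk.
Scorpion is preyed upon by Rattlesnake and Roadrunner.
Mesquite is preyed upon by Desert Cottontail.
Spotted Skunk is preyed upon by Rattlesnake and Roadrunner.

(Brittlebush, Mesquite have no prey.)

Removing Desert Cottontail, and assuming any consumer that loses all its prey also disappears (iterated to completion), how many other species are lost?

Remove Desert Cottontail.
Round 1: Spotted Skunk (all prey gone), Scorpion (all prey gone) → extinct.
Round 2: Rattlesnake (all prey gone), Roadrunner (all prey gone) → extinct.
No further losses. Total secondary extinctions: 4.

4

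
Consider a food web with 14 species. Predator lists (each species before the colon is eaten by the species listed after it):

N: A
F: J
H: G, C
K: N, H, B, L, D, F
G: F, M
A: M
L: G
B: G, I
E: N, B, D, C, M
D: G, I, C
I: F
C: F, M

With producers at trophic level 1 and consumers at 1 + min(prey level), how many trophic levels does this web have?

Producers (level 1): E, K.
Following each consumer down to its lowest-level prey: K → H → G (levels 1 through 3).
All prey of G (H 2, B 2, L 2, D 2) are at level 2 or above, so G is at level 1 + 2 = 3.
Every consumer has at least one prey at level 2 or below, so none exceeds level 3.

3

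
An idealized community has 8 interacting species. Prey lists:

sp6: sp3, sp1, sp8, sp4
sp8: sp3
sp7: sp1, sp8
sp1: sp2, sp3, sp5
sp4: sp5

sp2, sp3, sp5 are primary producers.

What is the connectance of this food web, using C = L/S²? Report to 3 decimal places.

The web has S = 8 species and L = 11 feeding links.
C = L / S² = 11 / 64 = 0.1719 ≈ 0.172.

C = 0.172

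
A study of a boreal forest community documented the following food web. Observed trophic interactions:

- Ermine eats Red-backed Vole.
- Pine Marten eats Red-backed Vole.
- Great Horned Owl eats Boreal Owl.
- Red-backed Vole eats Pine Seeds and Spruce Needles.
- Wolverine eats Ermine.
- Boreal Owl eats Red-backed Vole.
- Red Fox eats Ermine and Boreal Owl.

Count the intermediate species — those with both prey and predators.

3

Intermediate species (has both prey and predators): Red-backed Vole, Boreal Owl, Ermine.
Count: 3.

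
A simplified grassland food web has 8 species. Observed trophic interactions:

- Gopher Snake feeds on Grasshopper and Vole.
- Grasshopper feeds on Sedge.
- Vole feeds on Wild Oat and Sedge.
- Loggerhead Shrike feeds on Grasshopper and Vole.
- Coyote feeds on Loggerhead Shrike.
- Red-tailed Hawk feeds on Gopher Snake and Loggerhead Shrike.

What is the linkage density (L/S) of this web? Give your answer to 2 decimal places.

L/S = 1.25

There are L = 10 links among S = 8 species.
L/S = 10/8 = 1.2500 ≈ 1.25.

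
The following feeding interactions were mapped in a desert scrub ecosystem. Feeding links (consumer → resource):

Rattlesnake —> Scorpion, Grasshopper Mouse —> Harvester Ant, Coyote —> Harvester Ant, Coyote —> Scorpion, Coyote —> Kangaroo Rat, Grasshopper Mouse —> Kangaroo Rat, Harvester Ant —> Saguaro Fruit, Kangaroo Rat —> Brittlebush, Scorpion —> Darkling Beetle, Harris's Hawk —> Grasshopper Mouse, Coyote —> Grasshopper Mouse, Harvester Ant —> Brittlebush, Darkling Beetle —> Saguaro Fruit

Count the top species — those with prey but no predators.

Top species (has prey, but nothing eats it): Coyote, Rattlesnake, Harris's Hawk.
Count: 3.

3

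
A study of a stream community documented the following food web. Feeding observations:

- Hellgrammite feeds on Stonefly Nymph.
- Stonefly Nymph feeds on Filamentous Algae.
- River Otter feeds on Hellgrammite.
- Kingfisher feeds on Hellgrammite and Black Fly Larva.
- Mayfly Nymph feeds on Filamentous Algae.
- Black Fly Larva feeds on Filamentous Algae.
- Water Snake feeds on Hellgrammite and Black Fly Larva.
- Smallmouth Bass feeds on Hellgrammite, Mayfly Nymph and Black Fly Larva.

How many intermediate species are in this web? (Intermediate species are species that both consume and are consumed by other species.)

Intermediate species (has both prey and predators): Stonefly Nymph, Black Fly Larva, Mayfly Nymph, Hellgrammite.
Count: 4.

4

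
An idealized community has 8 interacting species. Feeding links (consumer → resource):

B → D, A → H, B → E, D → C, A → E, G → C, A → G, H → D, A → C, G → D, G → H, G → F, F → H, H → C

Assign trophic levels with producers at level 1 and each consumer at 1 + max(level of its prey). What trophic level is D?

Trophic level 2

C is a producer → level 1.
D eats C → level 2.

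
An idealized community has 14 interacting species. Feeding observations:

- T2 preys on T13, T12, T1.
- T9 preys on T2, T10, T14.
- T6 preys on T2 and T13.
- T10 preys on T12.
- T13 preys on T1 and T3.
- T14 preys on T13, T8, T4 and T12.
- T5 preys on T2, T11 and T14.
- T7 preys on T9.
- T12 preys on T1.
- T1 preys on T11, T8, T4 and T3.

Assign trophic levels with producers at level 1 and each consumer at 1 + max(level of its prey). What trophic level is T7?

T8 is a producer → level 1.
T1 eats T8 (level 1); other prey at levels: T3 1, T4 1, T11 1 → level 2.
T13 eats T1 (level 2); other prey at levels: T3 1 → level 3.
T14 eats T13 (level 3); other prey at levels: T8 1, T4 1, T12 3 → level 4.
T9 eats T14 (level 4); other prey at levels: T10 4, T2 4 → level 5.
T7 eats T9 → level 6.

Trophic level 6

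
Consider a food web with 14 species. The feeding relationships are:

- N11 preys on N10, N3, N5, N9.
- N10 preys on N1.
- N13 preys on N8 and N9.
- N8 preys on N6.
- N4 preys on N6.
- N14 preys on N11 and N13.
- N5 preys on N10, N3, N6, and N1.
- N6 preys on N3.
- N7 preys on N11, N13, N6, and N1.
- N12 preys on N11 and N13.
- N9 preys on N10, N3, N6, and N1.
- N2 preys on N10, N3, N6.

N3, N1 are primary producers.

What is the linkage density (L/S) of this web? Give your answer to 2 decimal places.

L/S = 2.07

There are L = 29 links among S = 14 species.
L/S = 29/14 = 2.0714 ≈ 2.07.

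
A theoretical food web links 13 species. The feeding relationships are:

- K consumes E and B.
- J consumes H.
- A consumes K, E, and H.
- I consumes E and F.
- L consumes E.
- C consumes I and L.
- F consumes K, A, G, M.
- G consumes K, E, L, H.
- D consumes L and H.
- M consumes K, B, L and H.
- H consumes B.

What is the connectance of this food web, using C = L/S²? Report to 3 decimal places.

The web has S = 13 species and L = 26 feeding links.
C = L / S² = 26 / 169 = 0.1538 ≈ 0.154.

C = 0.154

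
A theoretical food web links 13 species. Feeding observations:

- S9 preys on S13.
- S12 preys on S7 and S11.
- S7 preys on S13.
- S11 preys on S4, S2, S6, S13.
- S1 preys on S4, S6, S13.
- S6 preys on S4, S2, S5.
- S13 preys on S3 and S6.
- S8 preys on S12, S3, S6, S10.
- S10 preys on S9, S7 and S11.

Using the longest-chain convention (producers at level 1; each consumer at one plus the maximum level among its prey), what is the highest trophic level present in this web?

Producers (level 1): S5, S3, S2, S4.
S5 → S6 → S13 → S11 → S12 → S8 gives S8 level 6.
No species has a prey at level 6, so no species reaches level 7.

6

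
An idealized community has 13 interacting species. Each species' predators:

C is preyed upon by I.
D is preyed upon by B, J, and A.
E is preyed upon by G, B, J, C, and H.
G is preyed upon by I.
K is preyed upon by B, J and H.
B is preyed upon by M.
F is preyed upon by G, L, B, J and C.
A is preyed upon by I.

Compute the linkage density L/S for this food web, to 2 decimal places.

L/S = 1.54

There are L = 20 links among S = 13 species.
L/S = 20/13 = 1.5385 ≈ 1.54.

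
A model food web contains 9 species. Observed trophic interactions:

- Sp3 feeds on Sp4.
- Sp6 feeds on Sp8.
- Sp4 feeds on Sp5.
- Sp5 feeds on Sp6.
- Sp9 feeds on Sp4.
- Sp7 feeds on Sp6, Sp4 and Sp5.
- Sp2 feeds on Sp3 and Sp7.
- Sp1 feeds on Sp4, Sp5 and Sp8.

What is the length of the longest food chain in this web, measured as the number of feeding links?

One longest chain: Sp8 → Sp6 → Sp5 → Sp4 → Sp7 → Sp2.
It has 6 species and 5 links.

5 links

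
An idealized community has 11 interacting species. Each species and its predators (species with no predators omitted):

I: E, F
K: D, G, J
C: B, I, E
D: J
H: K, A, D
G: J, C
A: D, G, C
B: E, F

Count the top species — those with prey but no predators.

3

Top species (has prey, but nothing eats it): J, E, F.
Count: 3.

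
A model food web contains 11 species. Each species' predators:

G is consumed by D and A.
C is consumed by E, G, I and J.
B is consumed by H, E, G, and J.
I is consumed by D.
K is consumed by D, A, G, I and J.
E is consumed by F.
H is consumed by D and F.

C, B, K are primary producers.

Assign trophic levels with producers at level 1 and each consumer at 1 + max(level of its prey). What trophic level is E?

Trophic level 2

C is a producer → level 1.
E eats C (level 1); other prey at levels: B 1 → level 2.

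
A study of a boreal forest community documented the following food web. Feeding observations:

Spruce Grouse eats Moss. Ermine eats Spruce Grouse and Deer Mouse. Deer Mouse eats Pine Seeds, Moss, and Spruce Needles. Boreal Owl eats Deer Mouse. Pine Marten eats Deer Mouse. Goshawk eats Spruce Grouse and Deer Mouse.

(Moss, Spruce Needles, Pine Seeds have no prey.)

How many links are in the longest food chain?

One longest chain: Moss → Deer Mouse → Pine Marten.
It has 3 species and 2 links.

2 links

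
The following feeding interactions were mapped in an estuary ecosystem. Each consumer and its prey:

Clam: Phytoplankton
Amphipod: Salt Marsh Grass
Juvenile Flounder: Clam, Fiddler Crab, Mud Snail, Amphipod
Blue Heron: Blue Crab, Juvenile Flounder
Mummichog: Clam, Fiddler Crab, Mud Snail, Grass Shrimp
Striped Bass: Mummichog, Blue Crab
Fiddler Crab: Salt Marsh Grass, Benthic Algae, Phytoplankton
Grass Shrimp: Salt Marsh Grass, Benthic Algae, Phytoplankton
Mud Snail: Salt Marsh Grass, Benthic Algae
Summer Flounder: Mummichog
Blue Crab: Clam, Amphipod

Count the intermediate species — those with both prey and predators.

Intermediate species (has both prey and predators): Clam, Fiddler Crab, Mud Snail, Amphipod, Grass Shrimp, Mummichog, Blue Crab, Juvenile Flounder.
Count: 8.

8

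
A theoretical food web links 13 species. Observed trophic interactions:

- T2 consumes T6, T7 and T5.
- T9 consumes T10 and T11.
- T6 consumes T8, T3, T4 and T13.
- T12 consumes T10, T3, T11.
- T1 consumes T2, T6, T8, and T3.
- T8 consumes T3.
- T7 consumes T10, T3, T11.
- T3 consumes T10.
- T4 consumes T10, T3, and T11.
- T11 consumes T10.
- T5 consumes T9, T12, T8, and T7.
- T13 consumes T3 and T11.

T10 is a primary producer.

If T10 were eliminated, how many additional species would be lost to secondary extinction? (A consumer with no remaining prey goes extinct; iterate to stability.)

12

Remove T10.
Round 1: T11 (all prey gone), T3 (all prey gone) → extinct.
Round 2: T4 (all prey gone), T13 (all prey gone), T8 (all prey gone), T7 (all prey gone), T12 (all prey gone), T9 (all prey gone) → extinct.
Round 3: T6 (all prey gone), T5 (all prey gone) → extinct.
Round 4: T2 (all prey gone) → extinct.
Round 5: T1 (all prey gone) → extinct.
No further losses. Total secondary extinctions: 12.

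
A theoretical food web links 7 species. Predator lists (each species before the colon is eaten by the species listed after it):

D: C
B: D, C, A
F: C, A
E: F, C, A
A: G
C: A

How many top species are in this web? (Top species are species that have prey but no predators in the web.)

Top species (has prey, but nothing eats it): G.
Count: 1.

1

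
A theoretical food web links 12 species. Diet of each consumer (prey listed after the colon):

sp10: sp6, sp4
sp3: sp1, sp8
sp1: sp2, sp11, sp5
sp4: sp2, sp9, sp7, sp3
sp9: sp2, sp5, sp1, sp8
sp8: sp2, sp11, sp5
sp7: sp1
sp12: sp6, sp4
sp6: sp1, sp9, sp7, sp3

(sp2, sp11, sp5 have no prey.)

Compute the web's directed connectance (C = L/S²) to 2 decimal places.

C = 0.17

The web has S = 12 species and L = 25 feeding links.
C = L / S² = 25 / 144 = 0.1736 ≈ 0.17.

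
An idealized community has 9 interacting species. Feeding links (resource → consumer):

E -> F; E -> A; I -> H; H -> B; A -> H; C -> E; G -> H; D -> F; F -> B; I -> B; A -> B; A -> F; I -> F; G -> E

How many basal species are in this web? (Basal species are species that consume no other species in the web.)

Basal species (no prey listed): C, G, D, I.
Count: 4.

4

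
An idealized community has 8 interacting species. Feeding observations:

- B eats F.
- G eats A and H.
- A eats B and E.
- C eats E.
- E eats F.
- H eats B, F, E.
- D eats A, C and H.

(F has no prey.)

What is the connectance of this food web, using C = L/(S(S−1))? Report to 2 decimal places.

C = 0.23

The web has S = 8 species and L = 13 feeding links.
C = L / (S(S−1)) = 13 / 56 = 0.2321 ≈ 0.23.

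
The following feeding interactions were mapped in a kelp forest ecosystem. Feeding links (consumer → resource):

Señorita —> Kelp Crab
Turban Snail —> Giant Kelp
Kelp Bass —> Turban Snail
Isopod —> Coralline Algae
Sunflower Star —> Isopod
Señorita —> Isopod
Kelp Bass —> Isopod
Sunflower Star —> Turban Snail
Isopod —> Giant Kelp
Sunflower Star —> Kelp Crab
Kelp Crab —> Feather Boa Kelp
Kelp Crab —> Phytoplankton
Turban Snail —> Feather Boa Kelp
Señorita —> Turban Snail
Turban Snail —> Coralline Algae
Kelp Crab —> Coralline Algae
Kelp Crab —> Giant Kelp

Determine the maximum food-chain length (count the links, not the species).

2 links

One longest chain: Giant Kelp → Isopod → Kelp Bass.
It has 3 species and 2 links.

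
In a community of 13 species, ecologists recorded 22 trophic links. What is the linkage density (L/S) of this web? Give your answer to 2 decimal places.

There are L = 22 links among S = 13 species.
L/S = 22/13 = 1.6923 ≈ 1.69.

L/S = 1.69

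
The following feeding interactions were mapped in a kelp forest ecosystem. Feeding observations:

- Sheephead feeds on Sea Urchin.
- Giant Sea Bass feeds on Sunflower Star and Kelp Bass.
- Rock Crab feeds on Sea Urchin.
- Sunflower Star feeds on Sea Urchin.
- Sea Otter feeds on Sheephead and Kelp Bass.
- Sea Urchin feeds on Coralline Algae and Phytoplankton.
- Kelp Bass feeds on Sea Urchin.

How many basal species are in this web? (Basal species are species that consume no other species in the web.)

Basal species (no prey listed): Coralline Algae, Phytoplankton.
Count: 2.

2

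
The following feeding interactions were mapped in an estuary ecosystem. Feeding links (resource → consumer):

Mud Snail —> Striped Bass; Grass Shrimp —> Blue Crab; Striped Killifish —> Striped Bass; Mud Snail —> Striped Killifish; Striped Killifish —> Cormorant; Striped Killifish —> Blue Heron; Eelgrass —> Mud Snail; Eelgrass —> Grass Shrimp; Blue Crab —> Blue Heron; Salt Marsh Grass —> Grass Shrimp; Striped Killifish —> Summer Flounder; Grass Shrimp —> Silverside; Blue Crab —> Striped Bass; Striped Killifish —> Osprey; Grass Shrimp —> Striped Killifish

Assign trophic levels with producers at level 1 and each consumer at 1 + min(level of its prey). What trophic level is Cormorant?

Trophic level 4

Eelgrass is a producer → level 1.
Grass Shrimp eats Eelgrass → level 2.
Striped Killifish eats Grass Shrimp → level 3.
Cormorant eats Striped Killifish → level 4.
No prey of Cormorant is below level 3, so 4 is the minimum.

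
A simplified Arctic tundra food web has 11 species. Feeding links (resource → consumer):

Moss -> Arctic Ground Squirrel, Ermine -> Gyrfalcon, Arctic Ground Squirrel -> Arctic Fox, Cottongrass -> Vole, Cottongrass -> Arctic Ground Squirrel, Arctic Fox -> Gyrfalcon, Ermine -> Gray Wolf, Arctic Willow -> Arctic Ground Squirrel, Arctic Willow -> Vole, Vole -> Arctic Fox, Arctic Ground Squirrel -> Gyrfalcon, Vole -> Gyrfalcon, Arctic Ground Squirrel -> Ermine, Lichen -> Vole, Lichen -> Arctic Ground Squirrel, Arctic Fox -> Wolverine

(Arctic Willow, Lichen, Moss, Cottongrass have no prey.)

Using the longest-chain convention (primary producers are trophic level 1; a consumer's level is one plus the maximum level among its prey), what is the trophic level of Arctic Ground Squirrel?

Trophic level 2

Arctic Willow is a producer → level 1.
Arctic Ground Squirrel eats Arctic Willow (level 1); other prey at levels: Lichen 1, Moss 1, Cottongrass 1 → level 2.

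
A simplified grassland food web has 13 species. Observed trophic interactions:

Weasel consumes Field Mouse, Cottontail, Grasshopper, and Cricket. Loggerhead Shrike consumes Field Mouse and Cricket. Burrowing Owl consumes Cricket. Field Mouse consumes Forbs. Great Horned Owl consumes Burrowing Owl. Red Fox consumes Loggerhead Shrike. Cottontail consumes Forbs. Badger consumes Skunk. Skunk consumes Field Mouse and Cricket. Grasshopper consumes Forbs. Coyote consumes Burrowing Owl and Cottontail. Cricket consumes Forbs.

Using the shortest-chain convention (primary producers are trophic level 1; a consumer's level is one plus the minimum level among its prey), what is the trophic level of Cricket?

Trophic level 2

Forbs is a producer → level 1.
Cricket eats Forbs → level 2.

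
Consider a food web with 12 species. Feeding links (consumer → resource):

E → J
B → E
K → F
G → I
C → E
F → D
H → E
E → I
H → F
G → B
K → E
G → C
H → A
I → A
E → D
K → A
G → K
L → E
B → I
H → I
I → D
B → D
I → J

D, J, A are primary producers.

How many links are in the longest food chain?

4 links

One longest chain: D → I → E → B → G.
It has 5 species and 4 links.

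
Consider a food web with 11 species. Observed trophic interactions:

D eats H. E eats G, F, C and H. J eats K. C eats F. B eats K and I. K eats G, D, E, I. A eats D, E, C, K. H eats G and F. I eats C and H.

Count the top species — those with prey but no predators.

3

Top species (has prey, but nothing eats it): B, A, J.
Count: 3.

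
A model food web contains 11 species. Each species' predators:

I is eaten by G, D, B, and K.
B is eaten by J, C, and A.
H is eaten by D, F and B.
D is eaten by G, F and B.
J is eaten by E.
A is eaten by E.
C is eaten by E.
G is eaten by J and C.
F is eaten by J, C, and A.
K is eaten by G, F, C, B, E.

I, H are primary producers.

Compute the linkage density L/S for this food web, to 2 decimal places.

There are L = 26 links among S = 11 species.
L/S = 26/11 = 2.3636 ≈ 2.36.

L/S = 2.36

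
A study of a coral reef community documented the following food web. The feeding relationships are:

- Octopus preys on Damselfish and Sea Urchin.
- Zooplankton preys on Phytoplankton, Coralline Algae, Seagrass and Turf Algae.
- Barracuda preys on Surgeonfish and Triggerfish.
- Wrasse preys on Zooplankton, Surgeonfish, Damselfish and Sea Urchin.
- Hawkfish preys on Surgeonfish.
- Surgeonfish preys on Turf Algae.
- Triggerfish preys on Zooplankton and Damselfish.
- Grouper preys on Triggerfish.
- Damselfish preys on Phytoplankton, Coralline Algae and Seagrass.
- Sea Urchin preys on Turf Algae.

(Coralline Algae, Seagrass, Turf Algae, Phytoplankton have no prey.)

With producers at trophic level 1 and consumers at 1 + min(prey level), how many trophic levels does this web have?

4

Producers (level 1): Coralline Algae, Seagrass, Turf Algae, Phytoplankton.
Following each consumer down to its lowest-level prey: Coralline Algae → Damselfish → Triggerfish → Grouper (levels 1 through 4).
All prey of Grouper (Triggerfish 3) are at level 3 or above, so Grouper is at level 1 + 3 = 4.
Every consumer has at least one prey at level 3 or below, so none exceeds level 4.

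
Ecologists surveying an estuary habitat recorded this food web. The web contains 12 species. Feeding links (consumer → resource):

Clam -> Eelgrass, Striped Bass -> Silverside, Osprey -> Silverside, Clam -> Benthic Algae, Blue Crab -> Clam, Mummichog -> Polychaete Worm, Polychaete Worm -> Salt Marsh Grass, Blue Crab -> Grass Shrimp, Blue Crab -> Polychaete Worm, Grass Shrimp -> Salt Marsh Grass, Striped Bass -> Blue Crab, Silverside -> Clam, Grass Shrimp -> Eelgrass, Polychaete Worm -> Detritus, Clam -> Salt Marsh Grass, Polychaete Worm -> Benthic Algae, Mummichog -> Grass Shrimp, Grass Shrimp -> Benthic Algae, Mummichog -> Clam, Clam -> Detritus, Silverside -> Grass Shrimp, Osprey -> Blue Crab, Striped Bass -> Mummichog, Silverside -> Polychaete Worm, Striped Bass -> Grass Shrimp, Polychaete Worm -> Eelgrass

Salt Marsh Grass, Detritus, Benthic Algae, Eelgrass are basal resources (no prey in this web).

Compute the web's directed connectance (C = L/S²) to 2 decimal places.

The web has S = 12 species and L = 26 feeding links.
C = L / S² = 26 / 144 = 0.1806 ≈ 0.18.

C = 0.18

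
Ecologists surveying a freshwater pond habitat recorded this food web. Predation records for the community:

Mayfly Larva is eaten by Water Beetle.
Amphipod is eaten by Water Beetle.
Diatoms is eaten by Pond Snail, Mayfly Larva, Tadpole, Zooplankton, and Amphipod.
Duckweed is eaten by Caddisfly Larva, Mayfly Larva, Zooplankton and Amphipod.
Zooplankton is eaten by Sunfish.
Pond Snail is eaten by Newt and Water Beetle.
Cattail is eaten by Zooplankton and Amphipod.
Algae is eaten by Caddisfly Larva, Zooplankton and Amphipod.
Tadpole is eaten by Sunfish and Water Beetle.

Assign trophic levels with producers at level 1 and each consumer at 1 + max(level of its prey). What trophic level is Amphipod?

Cattail is a producer → level 1.
Amphipod eats Cattail (level 1); other prey at levels: Algae 1, Diatoms 1, Duckweed 1 → level 2.

Trophic level 2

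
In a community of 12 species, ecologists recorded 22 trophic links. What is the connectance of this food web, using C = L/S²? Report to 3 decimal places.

The web has S = 12 species and L = 22 feeding links.
C = L / S² = 22 / 144 = 0.1528 ≈ 0.153.

C = 0.153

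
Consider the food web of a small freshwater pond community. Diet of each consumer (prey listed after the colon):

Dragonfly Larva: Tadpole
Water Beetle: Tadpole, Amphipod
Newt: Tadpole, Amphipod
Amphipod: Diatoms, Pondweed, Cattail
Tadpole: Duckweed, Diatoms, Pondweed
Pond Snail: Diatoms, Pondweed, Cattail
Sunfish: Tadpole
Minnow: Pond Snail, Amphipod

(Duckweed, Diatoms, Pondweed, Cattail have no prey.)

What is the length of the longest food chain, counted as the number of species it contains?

3 species

One longest chain: Duckweed → Tadpole → Dragonfly Larva.
It has 3 species and 2 links.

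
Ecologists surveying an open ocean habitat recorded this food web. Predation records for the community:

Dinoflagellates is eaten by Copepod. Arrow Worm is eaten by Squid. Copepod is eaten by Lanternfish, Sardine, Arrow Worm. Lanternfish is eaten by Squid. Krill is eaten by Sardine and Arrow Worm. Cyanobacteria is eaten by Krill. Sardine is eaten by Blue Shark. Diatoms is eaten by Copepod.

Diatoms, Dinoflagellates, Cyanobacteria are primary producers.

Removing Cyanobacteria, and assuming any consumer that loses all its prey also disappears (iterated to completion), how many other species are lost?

Remove Cyanobacteria.
Round 1: Krill (all prey gone) → extinct.
No further losses. Total secondary extinctions: 1.

1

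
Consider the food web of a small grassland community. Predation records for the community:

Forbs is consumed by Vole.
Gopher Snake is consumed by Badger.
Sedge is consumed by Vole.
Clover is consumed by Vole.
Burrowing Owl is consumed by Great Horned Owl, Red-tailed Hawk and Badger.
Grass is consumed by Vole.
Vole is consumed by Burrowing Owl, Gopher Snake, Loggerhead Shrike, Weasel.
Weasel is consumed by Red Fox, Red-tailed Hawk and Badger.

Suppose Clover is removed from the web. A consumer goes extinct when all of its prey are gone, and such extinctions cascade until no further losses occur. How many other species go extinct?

0

Remove Clover.
Every predator of it retains at least one other prey: Vole still has Grass, Forbs, Sedge.
No consumer loses all prey, so no secondary extinctions occur.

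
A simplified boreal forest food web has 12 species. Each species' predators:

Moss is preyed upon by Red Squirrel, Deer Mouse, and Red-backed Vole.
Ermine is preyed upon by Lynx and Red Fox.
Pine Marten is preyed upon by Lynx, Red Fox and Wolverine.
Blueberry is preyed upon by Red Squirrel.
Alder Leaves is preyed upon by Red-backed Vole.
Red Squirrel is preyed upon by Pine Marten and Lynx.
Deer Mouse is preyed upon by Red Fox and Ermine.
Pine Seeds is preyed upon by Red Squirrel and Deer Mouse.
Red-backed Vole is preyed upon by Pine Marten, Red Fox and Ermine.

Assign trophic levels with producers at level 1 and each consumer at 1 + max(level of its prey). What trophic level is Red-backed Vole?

Trophic level 2

Moss is a producer → level 1.
Red-backed Vole eats Moss (level 1); other prey at levels: Alder Leaves 1 → level 2.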